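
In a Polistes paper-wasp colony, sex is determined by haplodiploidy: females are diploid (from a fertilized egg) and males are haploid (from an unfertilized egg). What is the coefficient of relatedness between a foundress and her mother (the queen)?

0.5

One meiotic link between diploid queen and diploid daughter: r = 1/2.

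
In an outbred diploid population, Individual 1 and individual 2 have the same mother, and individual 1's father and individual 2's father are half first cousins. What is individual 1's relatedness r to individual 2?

Independent pedigree routes through distinct common ancestors add.
Individual 1 and individual 2 are related in two ways: half-sibs through their shared mother (r = 1/4) and half second cousins through their fathers (r = 1/64).
r = 1/4 + 1/64 = 0.265625.

0.265625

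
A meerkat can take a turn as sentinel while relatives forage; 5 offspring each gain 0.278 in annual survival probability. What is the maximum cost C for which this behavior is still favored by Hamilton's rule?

0.695

r to an offspring = 0.5 (one parent–offspring link: r = (1/2)^1 = 1/2).
Hamilton's rule: n·r·B > C, so the trait is favored while C < n·r·B = 5·0.5·0.278 = 0.695.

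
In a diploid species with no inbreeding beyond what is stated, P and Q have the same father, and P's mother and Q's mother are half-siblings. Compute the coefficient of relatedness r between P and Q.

0.3125

Independent pedigree routes through distinct common ancestors add.
P and Q are related in two ways: half-sibs through their shared father (r = 1/4) and half first cousins through their mothers (r = 1/16).
r = 1/4 + 1/16 = 0.3125.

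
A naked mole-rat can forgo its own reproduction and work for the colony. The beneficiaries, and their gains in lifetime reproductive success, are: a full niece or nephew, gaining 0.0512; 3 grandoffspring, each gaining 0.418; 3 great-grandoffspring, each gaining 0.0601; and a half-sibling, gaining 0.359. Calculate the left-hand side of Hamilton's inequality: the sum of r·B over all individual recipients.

r to a full niece or nephew = 1/4 (full aunt/uncle↔niece/nephew: two paths of length 3 through the shared grandparent pair: r = 2·(1/2)^3 = 1/4).
r to a grandoffspring = 0.25 (two parent–offspring links: r = (1/2)^2 = 1/4).
r to a great-grandoffspring = 0.125 (three parent–offspring links: r = (1/2)^3 = 1/8).
r to a half-sibling = 0.25 (half-sibs share one parent — one path of length 2: r = (1/2)^2 = 1/4).
Summing one r·B term per recipient: 1·0.25·0.0512 + 3·0.25·0.418 + 3·0.125·0.0601 + 1·0.25·0.359 = 0.4385875.

0.4385875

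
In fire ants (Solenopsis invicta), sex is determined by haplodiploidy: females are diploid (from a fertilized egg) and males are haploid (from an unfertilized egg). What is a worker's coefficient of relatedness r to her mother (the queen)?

One meiotic link between diploid queen and diploid daughter: r = 1/2.

0.5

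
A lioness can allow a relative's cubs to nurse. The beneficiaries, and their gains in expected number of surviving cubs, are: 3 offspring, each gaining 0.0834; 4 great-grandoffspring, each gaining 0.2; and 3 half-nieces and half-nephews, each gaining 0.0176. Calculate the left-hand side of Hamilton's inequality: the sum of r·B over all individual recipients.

0.2317

r to an offspring = 1/2 (one parent–offspring link: r = (1/2)^1 = 1/2).
r to a great-grandoffspring = 1/8 (three parent–offspring links: r = (1/2)^3 = 1/8).
r to a half-niece or half-nephew = 1/8 (half-aunt/uncle↔niece/nephew: one path of length 3: r = (1/2)^3 = 1/8).
Summing one r·B term per recipient: 3·0.5·0.0834 + 4·0.125·0.2 + 3·0.125·0.0176 = 0.2317.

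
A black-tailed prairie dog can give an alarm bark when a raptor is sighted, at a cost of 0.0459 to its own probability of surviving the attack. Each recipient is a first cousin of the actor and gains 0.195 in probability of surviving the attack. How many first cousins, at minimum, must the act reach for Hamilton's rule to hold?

2

r to a first cousin = 1/8 (first cousins share one grandparent pair — two paths of length 4: r = 2·(1/2)^4 = 1/8).
Hamilton's rule: n·r·B > C  ⇒  n > C/(r·B) = 0.0459/(0.125·0.195) = 1.883.
The smallest integer exceeding 1.883 is 2.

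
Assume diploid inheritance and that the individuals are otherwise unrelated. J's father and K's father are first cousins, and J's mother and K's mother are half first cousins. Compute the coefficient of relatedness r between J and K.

Wright's path rule: contributions from independent ancestry routes add.
J and K are related in two ways: second cousins through their fathers (r = 1/32) and half second cousins through their mothers (r = 1/64).
r = 1/32 + 1/64 = 3/64 = 0.046875.

0.046875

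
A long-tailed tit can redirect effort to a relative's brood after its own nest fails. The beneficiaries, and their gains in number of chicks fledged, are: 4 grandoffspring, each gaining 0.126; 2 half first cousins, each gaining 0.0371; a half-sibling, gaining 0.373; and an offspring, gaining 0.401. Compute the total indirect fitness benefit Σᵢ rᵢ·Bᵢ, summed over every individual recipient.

0.4243875

r to a grandoffspring = 0.25 (two parent–offspring links: r = (1/2)^2 = 1/4).
r to a half first cousin = 0.0625 (half first cousins share one grandparent — one path of length 4: r = (1/2)^4 = 1/16).
r to a half-sibling = 1/4 (half-sibs share one parent — one path of length 2: r = (1/2)^2 = 1/4).
r to an offspring = 1/2 (one parent–offspring link: r = (1/2)^1 = 1/2).
Summing one r·B term per recipient: 4·0.25·0.126 + 2·0.0625·0.0371 + 1·0.25·0.373 + 1·0.5·0.401 = 0.4243875.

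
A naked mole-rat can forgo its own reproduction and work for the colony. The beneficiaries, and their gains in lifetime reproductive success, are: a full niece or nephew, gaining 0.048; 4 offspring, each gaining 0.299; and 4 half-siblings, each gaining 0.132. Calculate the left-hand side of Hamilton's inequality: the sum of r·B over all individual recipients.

0.742

r to a full niece or nephew = 1/4 (full aunt/uncle↔niece/nephew: two paths of length 3 through the shared grandparent pair: r = 2·(1/2)^3 = 1/4).
r to an offspring = 0.5 (one parent–offspring link: r = (1/2)^1 = 1/2).
r to a half-sibling = 0.25 (half-sibs share one parent — one path of length 2: r = (1/2)^2 = 1/4).
Summing one r·B term per recipient: 1·0.25·0.048 + 4·0.5·0.299 + 4·0.25·0.132 = 0.742.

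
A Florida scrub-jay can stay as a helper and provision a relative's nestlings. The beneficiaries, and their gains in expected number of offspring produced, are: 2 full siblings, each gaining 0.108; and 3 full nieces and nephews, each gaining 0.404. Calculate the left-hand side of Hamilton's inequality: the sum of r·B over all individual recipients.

r to a full sibling = 0.5 (full sibs share both parents — two paths of length 2: r = 2·(1/2)^2 = 1/2).
r to a full niece or nephew = 0.25 (full aunt/uncle↔niece/nephew: two paths of length 3 through the shared grandparent pair: r = 2·(1/2)^3 = 1/4).
Summing one r·B term per recipient: 2·0.5·0.108 + 3·0.25·0.404 = 0.411.

0.411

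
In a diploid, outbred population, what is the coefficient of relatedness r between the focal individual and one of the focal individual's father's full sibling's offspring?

0.125

Each parent–offspring link contributes a factor of 1/2, and independent paths through distinct common ancestors add.
First cousins share one grandparent pair — two paths of length 4: r = 2·(1/2)^4 = 1/8.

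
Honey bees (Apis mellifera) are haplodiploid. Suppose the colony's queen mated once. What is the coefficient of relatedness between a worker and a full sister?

0.75

Haplodiploid full sisters inherit their father's entire haploid genome identically (contributing 1/2) and on average half of their mother's contribution (1/2 · 1/2 = 1/4); r = 1/2 + 1/4 = 3/4.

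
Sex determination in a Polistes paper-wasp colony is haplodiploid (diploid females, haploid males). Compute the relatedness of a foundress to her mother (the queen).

One meiotic link between diploid queen and diploid daughter: r = 1/2.

0.5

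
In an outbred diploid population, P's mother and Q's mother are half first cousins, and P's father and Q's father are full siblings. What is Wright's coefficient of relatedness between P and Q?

0.140625

With two independent routes of shared ancestry, r is the sum of the two contributions.
P and Q are related in two ways: half second cousins through their mothers (r = 1/64) and first cousins through their fathers (r = 1/8).
r = 1/64 + 1/8 = 9/64 = 0.140625.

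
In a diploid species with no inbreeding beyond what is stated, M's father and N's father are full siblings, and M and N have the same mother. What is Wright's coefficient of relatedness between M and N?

Relatedness sums over independent paths through distinct common ancestors.
M and N are related in two ways: first cousins through their fathers (r = 1/8) and half-sibs through their shared mother (r = 1/4).
r = 1/8 + 1/4 = 0.375.

0.375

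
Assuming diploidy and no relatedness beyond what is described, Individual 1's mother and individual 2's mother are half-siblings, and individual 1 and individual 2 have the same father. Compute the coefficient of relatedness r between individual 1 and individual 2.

Wright's path rule: contributions from independent ancestry routes add.
Individual 1 and individual 2 are related in two ways: half first cousins through their mothers (r = 1/16) and half-sibs through their shared father (r = 1/4).
r = 1/16 + 1/4 = 5/16 = 0.3125.

0.3125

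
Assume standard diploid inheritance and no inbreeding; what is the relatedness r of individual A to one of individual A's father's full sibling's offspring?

Each parent–offspring link contributes a factor of 1/2, and independent paths through distinct common ancestors add.
First cousins share one grandparent pair — two paths of length 4: r = 2·(1/2)^4 = 1/8.

0.125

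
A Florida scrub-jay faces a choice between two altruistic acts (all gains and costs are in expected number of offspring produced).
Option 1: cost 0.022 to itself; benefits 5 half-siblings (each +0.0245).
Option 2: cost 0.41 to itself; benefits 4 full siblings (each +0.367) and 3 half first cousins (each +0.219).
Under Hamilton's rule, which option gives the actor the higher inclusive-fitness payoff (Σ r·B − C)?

Option 1: r to a half-sibling = 0.25.
Option 1: Σ r·B − C = (5·0.25·0.0245) − 0.022 = 0.008625.
Option 2: r to a full sibling = 0.5.
Option 2: r to a half first cousin = 0.0625.
Option 2: Σ r·B − C = (4·0.5·0.367 + 3·0.0625·0.219) − 0.41 = 0.3650625.
Option 2 has the higher net inclusive-fitness payoff.

Option 2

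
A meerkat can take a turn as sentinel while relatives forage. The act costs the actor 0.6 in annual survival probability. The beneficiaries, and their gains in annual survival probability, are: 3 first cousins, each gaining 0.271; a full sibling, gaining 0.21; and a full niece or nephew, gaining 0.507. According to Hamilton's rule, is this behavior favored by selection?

Hamilton's rule: the trait is favored when the sum of r·B over every recipient exceeds the actor's cost C.
r to a first cousin = 0.125 (first cousins share one grandparent pair — two paths of length 4: r = 2·(1/2)^4 = 1/8).
r to a full sibling = 1/2 (full sibs share both parents — two paths of length 2: r = 2·(1/2)^2 = 1/2).
r to a full niece or nephew = 0.25 (full aunt/uncle↔niece/nephew: two paths of length 3 through the shared grandparent pair: r = 2·(1/2)^3 = 1/4).
Summing one r·B term per recipient: 3·0.125·0.271 + 1·0.5·0.21 + 1·0.25·0.507 = 0.333375.
0.333375 < 0.6: the indirect benefit is less than the cost.

No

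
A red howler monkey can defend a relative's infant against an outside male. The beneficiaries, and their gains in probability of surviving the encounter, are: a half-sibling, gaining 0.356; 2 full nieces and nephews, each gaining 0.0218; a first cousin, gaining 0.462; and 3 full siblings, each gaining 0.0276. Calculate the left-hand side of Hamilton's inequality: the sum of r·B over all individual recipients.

0.19905

r to a half-sibling = 0.25 (half-sibs share one parent — one path of length 2: r = (1/2)^2 = 1/4).
r to a full niece or nephew = 0.25 (full aunt/uncle↔niece/nephew: two paths of length 3 through the shared grandparent pair: r = 2·(1/2)^3 = 1/4).
r to a first cousin = 1/8 (first cousins share one grandparent pair — two paths of length 4: r = 2·(1/2)^4 = 1/8).
r to a full sibling = 1/2 (full sibs share both parents — two paths of length 2: r = 2·(1/2)^2 = 1/2).
Summing one r·B term per recipient: 1·0.25·0.356 + 2·0.25·0.0218 + 1·0.125·0.462 + 3·0.5·0.0276 = 0.19905.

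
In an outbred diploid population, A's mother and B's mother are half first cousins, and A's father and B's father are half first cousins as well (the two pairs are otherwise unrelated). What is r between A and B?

0.03125

Wright's path rule: contributions from independent ancestry routes add.
A and B are related in two ways: half second cousins through their mothers (r = 1/64) and half second cousins through their fathers (r = 1/64).
r = 1/64 + 1/64 = 1/32 = 0.03125.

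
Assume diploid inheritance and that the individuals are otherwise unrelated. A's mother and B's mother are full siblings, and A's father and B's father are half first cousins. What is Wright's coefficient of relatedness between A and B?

With two independent routes of shared ancestry, r is the sum of the two contributions.
A and B are related in two ways: first cousins through their mothers (r = 1/8) and half second cousins through their fathers (r = 1/64).
r = 1/8 + 1/64 = 0.140625.

0.140625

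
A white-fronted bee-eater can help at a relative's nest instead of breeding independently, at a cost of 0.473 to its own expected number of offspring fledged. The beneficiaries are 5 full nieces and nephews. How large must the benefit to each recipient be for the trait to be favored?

r to a full niece or nephew = 0.25 (full aunt/uncle↔niece/nephew: two paths of length 3 through the shared grandparent pair: r = 2·(1/2)^3 = 1/4).
Hamilton's rule with n recipients of equal r: n·r·B > C, so B > C/(n·r) = 0.473/(5·0.25) = 0.3784.

0.3784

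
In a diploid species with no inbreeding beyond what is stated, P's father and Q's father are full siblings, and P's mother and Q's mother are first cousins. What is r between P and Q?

0.15625

Relatedness sums over independent paths through distinct common ancestors.
P and Q are related in two ways: first cousins through their fathers (r = 1/8) and second cousins through their mothers (r = 1/32).
r = 1/8 + 1/32 = 0.15625.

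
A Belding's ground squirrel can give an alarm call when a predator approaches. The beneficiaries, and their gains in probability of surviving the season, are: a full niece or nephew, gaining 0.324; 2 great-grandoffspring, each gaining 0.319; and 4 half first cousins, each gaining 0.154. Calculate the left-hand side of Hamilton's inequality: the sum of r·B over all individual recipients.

r to a full niece or nephew = 0.25 (full aunt/uncle↔niece/nephew: two paths of length 3 through the shared grandparent pair: r = 2·(1/2)^3 = 1/4).
r to a great-grandoffspring = 0.125 (three parent–offspring links: r = (1/2)^3 = 1/8).
r to a half first cousin = 1/16 (half first cousins share one grandparent — one path of length 4: r = (1/2)^4 = 1/16).
Summing one r·B term per recipient: 1·0.25·0.324 + 2·0.125·0.319 + 4·0.0625·0.154 = 0.19925.

0.19925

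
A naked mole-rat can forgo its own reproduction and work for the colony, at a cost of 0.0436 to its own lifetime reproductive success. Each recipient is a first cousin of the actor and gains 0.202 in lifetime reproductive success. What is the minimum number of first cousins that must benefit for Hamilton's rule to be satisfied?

2

r to a first cousin = 0.125 (first cousins share one grandparent pair — two paths of length 4: r = 2·(1/2)^4 = 1/8).
Hamilton's rule: n·r·B > C  ⇒  n > C/(r·B) = 0.0436/(0.125·0.202) = 1.727.
The smallest integer exceeding 1.727 is 2.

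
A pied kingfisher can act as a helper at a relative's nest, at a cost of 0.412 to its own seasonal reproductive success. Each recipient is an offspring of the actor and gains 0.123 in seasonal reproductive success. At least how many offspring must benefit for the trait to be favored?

r to an offspring = 1/2 (one parent–offspring link: r = (1/2)^1 = 1/2).
Hamilton's rule: n·r·B > C  ⇒  n > C/(r·B) = 0.412/(0.5·0.123) = 6.699.
The smallest integer exceeding 6.699 is 7.

7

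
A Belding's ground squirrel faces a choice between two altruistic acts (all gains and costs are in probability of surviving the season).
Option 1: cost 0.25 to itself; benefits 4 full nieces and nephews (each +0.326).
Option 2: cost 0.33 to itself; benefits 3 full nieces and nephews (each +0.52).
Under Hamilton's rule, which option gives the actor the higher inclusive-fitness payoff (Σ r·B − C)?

Option 1: r to a full niece or nephew = 0.25.
Option 1: Σ r·B − C = (4·0.25·0.326) − 0.25 = 0.076.
Option 2: r to a full niece or nephew = 0.25.
Option 2: Σ r·B − C = (3·0.25·0.52) − 0.33 = 0.06.
Option 1 has the higher net inclusive-fitness payoff.

Option 1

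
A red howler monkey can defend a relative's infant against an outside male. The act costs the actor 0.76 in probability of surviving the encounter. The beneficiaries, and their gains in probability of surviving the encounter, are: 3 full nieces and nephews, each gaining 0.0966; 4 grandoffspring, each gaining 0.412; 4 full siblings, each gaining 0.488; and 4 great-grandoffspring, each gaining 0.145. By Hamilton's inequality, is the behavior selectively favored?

Hamilton's rule: the trait is favored when the sum of r·B over every recipient exceeds the actor's cost C.
r to a full niece or nephew = 1/4 (full aunt/uncle↔niece/nephew: two paths of length 3 through the shared grandparent pair: r = 2·(1/2)^3 = 1/4).
r to a grandoffspring = 0.25 (two parent–offspring links: r = (1/2)^2 = 1/4).
r to a full sibling = 0.5 (full sibs share both parents — two paths of length 2: r = 2·(1/2)^2 = 1/2).
r to a great-grandoffspring = 0.125 (three parent–offspring links: r = (1/2)^3 = 1/8).
Summing one r·B term per recipient: 3·0.25·0.0966 + 4·0.25·0.412 + 4·0.5·0.488 + 4·0.125·0.145 = 1.53295.
1.53295 > 0.76: the indirect benefit exceeds the cost.

Yes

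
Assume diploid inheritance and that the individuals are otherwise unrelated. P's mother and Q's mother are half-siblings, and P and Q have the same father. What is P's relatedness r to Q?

Relatedness sums over independent paths through distinct common ancestors.
P and Q are related in two ways: half first cousins through their mothers (r = 1/16) and half-sibs through their shared father (r = 1/4).
r = 1/16 + 1/4 = 5/16 = 0.3125.

0.3125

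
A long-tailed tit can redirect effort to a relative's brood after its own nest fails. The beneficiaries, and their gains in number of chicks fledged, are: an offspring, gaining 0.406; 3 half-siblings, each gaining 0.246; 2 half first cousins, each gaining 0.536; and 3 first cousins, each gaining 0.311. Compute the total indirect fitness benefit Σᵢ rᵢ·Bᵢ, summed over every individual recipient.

r to an offspring = 1/2 (one parent–offspring link: r = (1/2)^1 = 1/2).
r to a half-sibling = 1/4 (half-sibs share one parent — one path of length 2: r = (1/2)^2 = 1/4).
r to a half first cousin = 1/16 (half first cousins share one grandparent — one path of length 4: r = (1/2)^4 = 1/16).
r to a first cousin = 0.125 (first cousins share one grandparent pair — two paths of length 4: r = 2·(1/2)^4 = 1/8).
Summing one r·B term per recipient: 1·0.5·0.406 + 3·0.25·0.246 + 2·0.0625·0.536 + 3·0.125·0.311 = 0.571125.

0.571125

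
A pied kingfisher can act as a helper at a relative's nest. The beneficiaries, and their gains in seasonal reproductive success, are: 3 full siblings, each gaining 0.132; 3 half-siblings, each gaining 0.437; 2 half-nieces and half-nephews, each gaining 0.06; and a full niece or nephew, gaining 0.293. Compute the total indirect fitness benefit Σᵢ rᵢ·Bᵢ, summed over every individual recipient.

0.614

r to a full sibling = 0.5 (full sibs share both parents — two paths of length 2: r = 2·(1/2)^2 = 1/2).
r to a half-sibling = 0.25 (half-sibs share one parent — one path of length 2: r = (1/2)^2 = 1/4).
r to a half-niece or half-nephew = 1/8 (half-aunt/uncle↔niece/nephew: one path of length 3: r = (1/2)^3 = 1/8).
r to a full niece or nephew = 0.25 (full aunt/uncle↔niece/nephew: two paths of length 3 through the shared grandparent pair: r = 2·(1/2)^3 = 1/4).
Summing one r·B term per recipient: 3·0.5·0.132 + 3·0.25·0.437 + 2·0.125·0.06 + 1·0.25·0.293 = 0.614.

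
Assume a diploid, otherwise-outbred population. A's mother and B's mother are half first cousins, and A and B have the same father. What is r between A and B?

0.265625

Relatedness sums over independent paths through distinct common ancestors.
A and B are related in two ways: half second cousins through their mothers (r = 1/64) and half-sibs through their shared father (r = 1/4).
r = 1/64 + 1/4 = 17/64 = 0.265625.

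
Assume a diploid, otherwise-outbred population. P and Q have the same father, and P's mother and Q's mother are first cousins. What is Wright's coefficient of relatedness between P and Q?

Wright's path rule: contributions from independent ancestry routes add.
P and Q are related in two ways: half-sibs through their shared father (r = 1/4) and second cousins through their mothers (r = 1/32).
r = 1/4 + 1/32 = 9/32 = 0.28125.

0.28125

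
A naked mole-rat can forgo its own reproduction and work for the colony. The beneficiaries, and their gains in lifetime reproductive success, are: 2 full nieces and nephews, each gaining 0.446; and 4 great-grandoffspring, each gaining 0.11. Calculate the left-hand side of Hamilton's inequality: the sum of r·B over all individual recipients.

0.278

r to a full niece or nephew = 1/4 (full aunt/uncle↔niece/nephew: two paths of length 3 through the shared grandparent pair: r = 2·(1/2)^3 = 1/4).
r to a great-grandoffspring = 0.125 (three parent–offspring links: r = (1/2)^3 = 1/8).
Summing one r·B term per recipient: 2·0.25·0.446 + 4·0.125·0.11 = 0.278.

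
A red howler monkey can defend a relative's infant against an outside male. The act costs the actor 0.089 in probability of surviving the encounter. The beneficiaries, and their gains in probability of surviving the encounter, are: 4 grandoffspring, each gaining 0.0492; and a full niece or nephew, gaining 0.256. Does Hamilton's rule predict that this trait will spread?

Yes

Hamilton's rule: the trait is favored when the sum of r·B over every recipient exceeds the actor's cost C.
r to a grandoffspring = 0.25 (two parent–offspring links: r = (1/2)^2 = 1/4).
r to a full niece or nephew = 0.25 (full aunt/uncle↔niece/nephew: two paths of length 3 through the shared grandparent pair: r = 2·(1/2)^3 = 1/4).
Summing one r·B term per recipient: 4·0.25·0.0492 + 1·0.25·0.256 = 0.1132.
0.1132 > 0.089: the indirect benefit exceeds the cost.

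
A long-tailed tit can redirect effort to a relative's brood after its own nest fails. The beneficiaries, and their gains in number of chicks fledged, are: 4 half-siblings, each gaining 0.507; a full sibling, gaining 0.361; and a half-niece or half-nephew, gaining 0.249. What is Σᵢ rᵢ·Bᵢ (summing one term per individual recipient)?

r to a half-sibling = 0.25 (half-sibs share one parent — one path of length 2: r = (1/2)^2 = 1/4).
r to a full sibling = 1/2 (full sibs share both parents — two paths of length 2: r = 2·(1/2)^2 = 1/2).
r to a half-niece or half-nephew = 1/8 (half-aunt/uncle↔niece/nephew: one path of length 3: r = (1/2)^3 = 1/8).
Summing one r·B term per recipient: 4·0.25·0.507 + 1·0.5·0.361 + 1·0.125·0.249 = 0.718625.

0.718625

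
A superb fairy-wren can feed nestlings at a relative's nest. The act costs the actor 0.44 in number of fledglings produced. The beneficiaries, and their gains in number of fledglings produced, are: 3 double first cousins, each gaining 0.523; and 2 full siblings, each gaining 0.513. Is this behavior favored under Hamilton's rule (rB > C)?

Hamilton's rule: the trait is favored when the sum of r·B over every recipient exceeds the actor's cost C.
r to a double first cousin = 1/4 (double first cousins share both grandparent pairs — four paths of length 4: r = 4·(1/2)^4 = 1/4).
r to a full sibling = 1/2 (full sibs share both parents — two paths of length 2: r = 2·(1/2)^2 = 1/2).
Summing one r·B term per recipient: 3·0.25·0.523 + 2·0.5·0.513 = 0.90525.
0.90525 > 0.44: the indirect benefit exceeds the cost.

Yes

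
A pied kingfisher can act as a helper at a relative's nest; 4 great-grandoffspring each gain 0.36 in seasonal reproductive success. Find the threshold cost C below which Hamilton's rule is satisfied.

0.18

r to a great-grandoffspring = 1/8 (three parent–offspring links: r = (1/2)^3 = 1/8).
Hamilton's rule: n·r·B > C, so the trait is favored while C < n·r·B = 4·0.125·0.36 = 0.18.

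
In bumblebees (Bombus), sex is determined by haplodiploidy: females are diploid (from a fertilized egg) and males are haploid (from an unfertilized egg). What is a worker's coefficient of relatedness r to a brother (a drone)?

Her haploid brother carries none of their father's genes and a random half of their mother's genome; that half matches the maternal half of her own genome with probability 1/2: r = 1/2 · 1/2 = 1/4.

0.25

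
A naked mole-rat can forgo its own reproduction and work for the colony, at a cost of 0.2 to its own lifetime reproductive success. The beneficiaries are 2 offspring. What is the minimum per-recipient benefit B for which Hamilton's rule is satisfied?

0.2

r to an offspring = 1/2 (one parent–offspring link: r = (1/2)^1 = 1/2).
Hamilton's rule with n recipients of equal r: n·r·B > C, so B > C/(n·r) = 0.2/(2·0.5) = 0.2.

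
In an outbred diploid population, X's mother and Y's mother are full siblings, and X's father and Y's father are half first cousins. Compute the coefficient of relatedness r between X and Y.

Independent pedigree routes through distinct common ancestors add.
X and Y are related in two ways: first cousins through their mothers (r = 1/8) and half second cousins through their fathers (r = 1/64).
r = 1/8 + 1/64 = 0.140625.

0.140625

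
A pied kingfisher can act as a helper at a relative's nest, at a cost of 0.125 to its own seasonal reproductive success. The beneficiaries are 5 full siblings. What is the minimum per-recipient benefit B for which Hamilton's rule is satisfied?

r to a full sibling = 0.5 (full sibs share both parents — two paths of length 2: r = 2·(1/2)^2 = 1/2).
Hamilton's rule with n recipients of equal r: n·r·B > C, so B > C/(n·r) = 0.125/(5·0.5) = 0.05.

0.05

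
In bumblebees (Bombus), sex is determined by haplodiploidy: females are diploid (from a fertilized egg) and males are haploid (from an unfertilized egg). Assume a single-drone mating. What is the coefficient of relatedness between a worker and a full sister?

0.75

Haplodiploid full sisters inherit their father's entire haploid genome identically (contributing 1/2) and on average half of their mother's contribution (1/2 · 1/2 = 1/4); r = 1/2 + 1/4 = 3/4.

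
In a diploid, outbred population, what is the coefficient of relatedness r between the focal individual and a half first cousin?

Half first cousins share one grandparent — one path of length 4: r = (1/2)^4 = 1/16.

0.0625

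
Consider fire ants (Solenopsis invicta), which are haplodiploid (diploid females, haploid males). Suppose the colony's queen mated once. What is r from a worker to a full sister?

Haplodiploid full sisters inherit their father's entire haploid genome identically (contributing 1/2) and on average half of their mother's contribution (1/2 · 1/2 = 1/4); r = 1/2 + 1/4 = 3/4.

0.75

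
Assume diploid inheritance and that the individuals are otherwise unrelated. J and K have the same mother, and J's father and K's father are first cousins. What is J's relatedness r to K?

0.28125

Independent pedigree routes through distinct common ancestors add.
J and K are related in two ways: half-sibs through their shared mother (r = 1/4) and second cousins through their fathers (r = 1/32).
r = 1/4 + 1/32 = 0.28125.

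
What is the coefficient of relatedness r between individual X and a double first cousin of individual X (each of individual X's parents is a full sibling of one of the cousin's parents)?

0.25

Each parent–offspring link contributes a factor of 1/2, and independent paths through distinct common ancestors add.
Double first cousins share both grandparent pairs — four paths of length 4: r = 4·(1/2)^4 = 1/4.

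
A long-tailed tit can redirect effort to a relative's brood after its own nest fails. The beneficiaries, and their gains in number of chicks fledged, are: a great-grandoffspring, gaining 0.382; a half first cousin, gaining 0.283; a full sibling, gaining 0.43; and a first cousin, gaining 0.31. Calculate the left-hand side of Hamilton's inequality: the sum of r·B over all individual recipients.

r to a great-grandoffspring = 1/8 (three parent–offspring links: r = (1/2)^3 = 1/8).
r to a half first cousin = 1/16 (half first cousins share one grandparent — one path of length 4: r = (1/2)^4 = 1/16).
r to a full sibling = 0.5 (full sibs share both parents — two paths of length 2: r = 2·(1/2)^2 = 1/2).
r to a first cousin = 0.125 (first cousins share one grandparent pair — two paths of length 4: r = 2·(1/2)^4 = 1/8).
Summing one r·B term per recipient: 1·0.125·0.382 + 1·0.0625·0.283 + 1·0.5·0.43 + 1·0.125·0.31 = 0.3191875.

0.3191875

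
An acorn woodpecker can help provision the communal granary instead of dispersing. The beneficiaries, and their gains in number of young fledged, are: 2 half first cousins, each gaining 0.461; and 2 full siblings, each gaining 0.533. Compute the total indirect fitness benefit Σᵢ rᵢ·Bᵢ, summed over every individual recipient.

r to a half first cousin = 1/16 (half first cousins share one grandparent — one path of length 4: r = (1/2)^4 = 1/16).
r to a full sibling = 0.5 (full sibs share both parents — two paths of length 2: r = 2·(1/2)^2 = 1/2).
Summing one r·B term per recipient: 2·0.0625·0.461 + 2·0.5·0.533 = 0.590625.

0.590625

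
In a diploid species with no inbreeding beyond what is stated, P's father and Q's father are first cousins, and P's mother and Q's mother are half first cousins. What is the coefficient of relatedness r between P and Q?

With two independent routes of shared ancestry, r is the sum of the two contributions.
P and Q are related in two ways: second cousins through their fathers (r = 1/32) and half second cousins through their mothers (r = 1/64).
r = 1/32 + 1/64 = 3/64 = 0.046875.

0.046875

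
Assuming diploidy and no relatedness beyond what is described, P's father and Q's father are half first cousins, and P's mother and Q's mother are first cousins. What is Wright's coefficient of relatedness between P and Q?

0.046875

Independent pedigree routes through distinct common ancestors add.
P and Q are related in two ways: half second cousins through their fathers (r = 1/64) and second cousins through their mothers (r = 1/32).
r = 1/64 + 1/32 = 0.046875.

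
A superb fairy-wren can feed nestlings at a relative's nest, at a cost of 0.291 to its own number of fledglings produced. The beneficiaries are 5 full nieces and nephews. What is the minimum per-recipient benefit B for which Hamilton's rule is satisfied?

r to a full niece or nephew = 0.25 (full aunt/uncle↔niece/nephew: two paths of length 3 through the shared grandparent pair: r = 2·(1/2)^3 = 1/4).
Hamilton's rule with n recipients of equal r: n·r·B > C, so B > C/(n·r) = 0.291/(5·0.25) = 0.2328.

0.2328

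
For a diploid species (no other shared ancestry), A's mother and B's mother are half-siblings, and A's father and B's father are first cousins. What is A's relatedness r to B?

Relatedness sums over independent paths through distinct common ancestors.
A and B are related in two ways: half first cousins through their mothers (r = 1/16) and second cousins through their fathers (r = 1/32).
r = 1/16 + 1/32 = 3/32 = 0.09375.

0.09375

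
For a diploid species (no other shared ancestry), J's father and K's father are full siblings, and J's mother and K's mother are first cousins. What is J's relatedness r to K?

0.15625

Independent pedigree routes through distinct common ancestors add.
J and K are related in two ways: first cousins through their fathers (r = 1/8) and second cousins through their mothers (r = 1/32).
r = 1/8 + 1/32 = 0.15625.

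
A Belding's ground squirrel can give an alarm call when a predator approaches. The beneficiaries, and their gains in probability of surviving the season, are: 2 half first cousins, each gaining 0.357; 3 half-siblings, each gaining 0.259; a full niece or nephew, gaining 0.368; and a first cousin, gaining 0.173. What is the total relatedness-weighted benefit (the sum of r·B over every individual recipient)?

r to a half first cousin = 1/16 (half first cousins share one grandparent — one path of length 4: r = (1/2)^4 = 1/16).
r to a half-sibling = 0.25 (half-sibs share one parent — one path of length 2: r = (1/2)^2 = 1/4).
r to a full niece or nephew = 1/4 (full aunt/uncle↔niece/nephew: two paths of length 3 through the shared grandparent pair: r = 2·(1/2)^3 = 1/4).
r to a first cousin = 0.125 (first cousins share one grandparent pair — two paths of length 4: r = 2·(1/2)^4 = 1/8).
Summing one r·B term per recipient: 2·0.0625·0.357 + 3·0.25·0.259 + 1·0.25·0.368 + 1·0.125·0.173 = 0.3525.

0.3525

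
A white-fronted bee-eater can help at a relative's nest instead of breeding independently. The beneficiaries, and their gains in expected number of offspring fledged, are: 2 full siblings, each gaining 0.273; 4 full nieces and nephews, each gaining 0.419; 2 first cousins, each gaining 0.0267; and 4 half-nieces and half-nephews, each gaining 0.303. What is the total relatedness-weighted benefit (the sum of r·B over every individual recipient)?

r to a full sibling = 1/2 (full sibs share both parents — two paths of length 2: r = 2·(1/2)^2 = 1/2).
r to a full niece or nephew = 0.25 (full aunt/uncle↔niece/nephew: two paths of length 3 through the shared grandparent pair: r = 2·(1/2)^3 = 1/4).
r to a first cousin = 0.125 (first cousins share one grandparent pair — two paths of length 4: r = 2·(1/2)^4 = 1/8).
r to a half-niece or half-nephew = 1/8 (half-aunt/uncle↔niece/nephew: one path of length 3: r = (1/2)^3 = 1/8).
Summing one r·B term per recipient: 2·0.5·0.273 + 4·0.25·0.419 + 2·0.125·0.0267 + 4·0.125·0.303 = 0.850175.

0.850175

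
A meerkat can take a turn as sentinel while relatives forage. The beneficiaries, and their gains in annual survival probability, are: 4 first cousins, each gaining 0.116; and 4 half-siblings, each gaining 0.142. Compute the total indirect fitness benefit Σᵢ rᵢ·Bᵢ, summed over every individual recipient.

0.2

r to a first cousin = 0.125 (first cousins share one grandparent pair — two paths of length 4: r = 2·(1/2)^4 = 1/8).
r to a half-sibling = 1/4 (half-sibs share one parent — one path of length 2: r = (1/2)^2 = 1/4).
Summing one r·B term per recipient: 4·0.125·0.116 + 4·0.25·0.142 = 0.2.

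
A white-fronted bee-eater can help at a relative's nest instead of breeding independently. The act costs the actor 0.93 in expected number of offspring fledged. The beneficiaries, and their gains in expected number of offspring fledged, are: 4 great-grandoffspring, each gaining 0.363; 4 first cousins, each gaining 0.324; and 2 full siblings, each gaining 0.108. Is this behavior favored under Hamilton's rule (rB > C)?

Hamilton's rule: the trait is favored when the sum of r·B over every recipient exceeds the actor's cost C.
r to a great-grandoffspring = 1/8 (three parent–offspring links: r = (1/2)^3 = 1/8).
r to a first cousin = 0.125 (first cousins share one grandparent pair — two paths of length 4: r = 2·(1/2)^4 = 1/8).
r to a full sibling = 0.5 (full sibs share both parents — two paths of length 2: r = 2·(1/2)^2 = 1/2).
Summing one r·B term per recipient: 4·0.125·0.363 + 4·0.125·0.324 + 2·0.5·0.108 = 0.4515.
0.4515 < 0.93: the indirect benefit is less than the cost.

No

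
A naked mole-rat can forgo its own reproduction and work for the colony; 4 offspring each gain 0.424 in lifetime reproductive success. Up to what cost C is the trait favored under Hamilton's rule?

0.848

r to an offspring = 0.5 (one parent–offspring link: r = (1/2)^1 = 1/2).
Hamilton's rule: n·r·B > C, so the trait is favored while C < n·r·B = 4·0.5·0.424 = 0.848.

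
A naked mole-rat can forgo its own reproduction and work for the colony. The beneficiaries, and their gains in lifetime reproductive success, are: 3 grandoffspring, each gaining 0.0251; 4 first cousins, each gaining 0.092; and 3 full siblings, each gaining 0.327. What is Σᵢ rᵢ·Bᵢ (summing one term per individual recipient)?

0.555325

r to a grandoffspring = 1/4 (two parent–offspring links: r = (1/2)^2 = 1/4).
r to a first cousin = 1/8 (first cousins share one grandparent pair — two paths of length 4: r = 2·(1/2)^4 = 1/8).
r to a full sibling = 1/2 (full sibs share both parents — two paths of length 2: r = 2·(1/2)^2 = 1/2).
Summing one r·B term per recipient: 3·0.25·0.0251 + 4·0.125·0.092 + 3·0.5·0.327 = 0.555325.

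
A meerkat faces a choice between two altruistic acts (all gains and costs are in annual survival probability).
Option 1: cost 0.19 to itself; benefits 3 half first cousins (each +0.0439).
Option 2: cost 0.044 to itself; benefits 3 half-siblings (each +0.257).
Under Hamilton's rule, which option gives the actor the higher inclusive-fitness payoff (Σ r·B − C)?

Option 1: r to a half first cousin = 0.0625.
Option 1: Σ r·B − C = (3·0.0625·0.0439) − 0.19 = -0.18176875.
Option 2: r to a half-sibling = 0.25.
Option 2: Σ r·B − C = (3·0.25·0.257) − 0.044 = 0.14875.
Option 2 has the higher net inclusive-fitness payoff.

Option 2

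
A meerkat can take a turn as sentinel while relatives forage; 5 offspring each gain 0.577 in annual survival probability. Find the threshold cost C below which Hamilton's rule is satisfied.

1.4425

r to an offspring = 0.5 (one parent–offspring link: r = (1/2)^1 = 1/2).
Hamilton's rule: n·r·B > C, so the trait is favored while C < n·r·B = 5·0.5·0.577 = 1.4425.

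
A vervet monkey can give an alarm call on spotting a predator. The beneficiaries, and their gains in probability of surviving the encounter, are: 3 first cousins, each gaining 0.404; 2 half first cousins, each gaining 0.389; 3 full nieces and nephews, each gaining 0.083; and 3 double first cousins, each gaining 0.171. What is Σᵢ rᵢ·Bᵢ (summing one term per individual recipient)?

r to a first cousin = 1/8 (first cousins share one grandparent pair — two paths of length 4: r = 2·(1/2)^4 = 1/8).
r to a half first cousin = 1/16 (half first cousins share one grandparent — one path of length 4: r = (1/2)^4 = 1/16).
r to a full niece or nephew = 1/4 (full aunt/uncle↔niece/nephew: two paths of length 3 through the shared grandparent pair: r = 2·(1/2)^3 = 1/4).
r to a double first cousin = 1/4 (double first cousins share both grandparent pairs — four paths of length 4: r = 4·(1/2)^4 = 1/4).
Summing one r·B term per recipient: 3·0.125·0.404 + 2·0.0625·0.389 + 3·0.25·0.083 + 3·0.25·0.171 = 0.390625.

0.390625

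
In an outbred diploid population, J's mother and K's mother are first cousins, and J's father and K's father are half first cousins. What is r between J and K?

With two independent routes of shared ancestry, r is the sum of the two contributions.
J and K are related in two ways: second cousins through their mothers (r = 1/32) and half second cousins through their fathers (r = 1/64).
r = 1/32 + 1/64 = 0.046875.

0.046875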